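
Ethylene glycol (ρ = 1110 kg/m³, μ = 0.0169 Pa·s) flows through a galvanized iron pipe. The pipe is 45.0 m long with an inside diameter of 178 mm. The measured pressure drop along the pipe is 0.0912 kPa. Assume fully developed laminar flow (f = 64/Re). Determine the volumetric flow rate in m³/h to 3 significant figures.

Q ≈ 10.6 m³/h

For laminar flow, f = 64/Re with Re = ρVD/μ, so Darcy-Weisbach reduces to ΔP = 32μLV/D². Solving for V: V = ΔP·D²/(32μL) = 91.2·(0.178)²/(32·0.0169·45) = 0.1187 m/s.
Check: Re = ρVD/μ = 1110·0.1187·0.178/0.0169 = 1388 < 2300, so the laminar assumption holds.
Q = V·A = 0.1187·(π/4·0.178²) = 0.002955 m³/s = 10.6 m³/h.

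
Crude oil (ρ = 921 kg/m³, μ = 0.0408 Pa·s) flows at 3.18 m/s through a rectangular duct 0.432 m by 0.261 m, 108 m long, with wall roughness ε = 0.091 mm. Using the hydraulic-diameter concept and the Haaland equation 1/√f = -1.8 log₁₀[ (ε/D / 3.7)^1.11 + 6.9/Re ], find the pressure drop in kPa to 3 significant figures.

ΔP ≈ 39.1 kPa

Hydraulic diameter D_h = 4A/P = 4·(0.432·0.261)/(2·(0.432+0.261)) = 0.451/1.386 = 0.3254 m.
Re = ρVD_h/μ = 921·3.18·0.3254/0.0408 = 2.336e+04.
ε/D_h = 9.1e-05/0.3254 = 0.00028; Haaland gives 1/√f = -1.8 log₁₀[2.66e-05+0.000295] = 6.286, so f = 0.02531.
ΔP = f(L/D_h)(ρV²/2) = 0.02531·108/0.3254·4657 = 3.912e+04 Pa.
ΔP = 39.1 kPa.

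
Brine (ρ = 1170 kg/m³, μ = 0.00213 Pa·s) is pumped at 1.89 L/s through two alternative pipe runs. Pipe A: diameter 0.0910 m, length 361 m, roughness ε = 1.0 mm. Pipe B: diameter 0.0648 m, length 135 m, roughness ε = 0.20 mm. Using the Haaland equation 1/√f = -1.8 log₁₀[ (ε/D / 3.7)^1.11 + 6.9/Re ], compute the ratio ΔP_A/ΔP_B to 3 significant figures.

Pipe A: V = Q/A = 0.00189/0.006504 = 0.2906 m/s; Re = 1.453e+04; ε/D = 0.011; Haaland → f = 0.04265; ΔP_A = f(L/D)(ρV²/2) = 8358 Pa.
Pipe B: V = Q/A = 0.00189/0.003298 = 0.5731 m/s; Re = 2.04e+04; ε/D = 0.00309; Haaland → f = 0.03126; ΔP_B = f(L/D)(ρV²/2) = 1.251e+04 Pa.
ΔP_A/ΔP_B = 8358/1.251e+04 = 0.668.

ΔP_A/ΔP_B ≈ 0.668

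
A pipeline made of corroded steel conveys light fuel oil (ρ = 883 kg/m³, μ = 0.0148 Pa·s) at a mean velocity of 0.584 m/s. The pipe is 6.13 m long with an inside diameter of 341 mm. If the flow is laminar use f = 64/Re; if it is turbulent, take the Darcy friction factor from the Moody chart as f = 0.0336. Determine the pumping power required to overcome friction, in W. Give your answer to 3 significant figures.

Reynolds number Re = ρVD/μ = 883 · 0.584 · 0.341 / 0.0148 = 1.188e+04.
Re > 4000 → turbulent; use the Moody-chart value f = 0.0336.
Darcy-Weisbach: ΔP = f(L/D)(ρV²/2) = 0.0336·(6.13/0.341)·(883·0.584²/2) = 0.0336·17.98·150.6 = 90.95 Pa.
Q = V·A = 0.584·0.09133 = 0.05333 m³/s.
Pumping power P = QΔP = 0.05333·90.95 = 4.851 W = 4.85 W.

P ≈ 4.85 W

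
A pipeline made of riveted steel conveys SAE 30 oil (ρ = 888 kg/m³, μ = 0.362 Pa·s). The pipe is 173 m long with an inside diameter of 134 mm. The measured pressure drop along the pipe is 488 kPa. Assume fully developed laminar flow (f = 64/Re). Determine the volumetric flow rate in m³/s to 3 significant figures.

For laminar flow, f = 64/Re with Re = ρVD/μ, so Darcy-Weisbach reduces to ΔP = 32μLV/D². Solving for V: V = ΔP·D²/(32μL) = 4.88e+05·(0.134)²/(32·0.362·173) = 4.372 m/s.
Check: Re = ρVD/μ = 888·4.372·0.134/0.362 = 1437 < 2300, so the laminar assumption holds.
Q = V·A = 4.372·(π/4·0.134²) = 0.06166 m³/s = 0.0617 m³/s.

Q ≈ 0.0617 m³/s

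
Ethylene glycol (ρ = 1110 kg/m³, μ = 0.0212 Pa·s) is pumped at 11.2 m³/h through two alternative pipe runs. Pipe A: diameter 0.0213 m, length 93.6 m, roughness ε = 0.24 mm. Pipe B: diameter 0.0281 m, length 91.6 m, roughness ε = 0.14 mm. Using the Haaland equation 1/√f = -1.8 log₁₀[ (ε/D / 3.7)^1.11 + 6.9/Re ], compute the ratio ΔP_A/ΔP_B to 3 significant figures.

Pipe A: V = Q/A = 0.003111/0.0003563 = 8.731 m/s; Re = 9737; ε/D = 0.0113; Haaland → f = 0.04446; ΔP_A = f(L/D)(ρV²/2) = 8.266e+06 Pa.
Pipe B: V = Q/A = 0.003111/0.0006202 = 5.017 m/s; Re = 7381; ε/D = 0.00498; Haaland → f = 0.03937; ΔP_B = f(L/D)(ρV²/2) = 1.793e+06 Pa.
ΔP_A/ΔP_B = 8.266e+06/1.793e+06 = 4.61.

ΔP_A/ΔP_B ≈ 4.61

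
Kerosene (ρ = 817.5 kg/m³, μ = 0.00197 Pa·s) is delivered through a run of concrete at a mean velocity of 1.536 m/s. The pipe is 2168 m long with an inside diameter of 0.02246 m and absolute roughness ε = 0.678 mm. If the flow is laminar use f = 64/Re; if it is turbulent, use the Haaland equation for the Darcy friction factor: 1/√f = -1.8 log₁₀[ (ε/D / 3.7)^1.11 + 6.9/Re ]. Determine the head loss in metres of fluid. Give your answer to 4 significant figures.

Reynolds number Re = ρVD/μ = 817.5 · 1.536 · 0.02246 / 0.00197 = 1.432e+04.
Re > 4000 → turbulent. Relative roughness ε/D = 0.000678/0.02246 = 0.0302. Haaland: 1/√f = -1.8 log₁₀[(0.0302/3.7)^1.11 + 6.9/1.432e+04] = -1.8 log₁₀[0.00481 + 0.000482] = 4.098, so f = 0.05955.
Darcy-Weisbach: ΔP = f(L/D)(ρV²/2) = 0.05955·(2168/0.02246)·(817.5·1.536²/2) = 0.05955·9.653e+04·964.4 = 5.543e+06 Pa.
Head loss h_f = ΔP/(ρg) = 5.543e+06/(817.5·9.81) = 691.2 m.

h_f ≈ 691.2 m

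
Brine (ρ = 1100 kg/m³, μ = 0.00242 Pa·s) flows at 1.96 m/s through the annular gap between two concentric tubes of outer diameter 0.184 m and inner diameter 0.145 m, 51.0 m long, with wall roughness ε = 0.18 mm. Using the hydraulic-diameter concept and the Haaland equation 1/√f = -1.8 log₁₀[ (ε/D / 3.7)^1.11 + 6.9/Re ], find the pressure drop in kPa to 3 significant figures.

Hydraulic diameter D_h = 4A/P = D_o - D_i = 0.184 - 0.145 = 0.039 m.
Re = ρVD_h/μ = 1100·1.96·0.039/0.00242 = 3.475e+04.
ε/D_h = 0.00018/0.039 = 0.00462; Haaland gives 1/√f = -1.8 log₁₀[0.000598+0.000199] = 5.578, so f = 0.03214.
ΔP = f(L/D_h)(ρV²/2) = 0.03214·51/0.039·2113 = 8.88e+04 Pa.
ΔP = 88.8 kPa.

ΔP ≈ 88.8 kPa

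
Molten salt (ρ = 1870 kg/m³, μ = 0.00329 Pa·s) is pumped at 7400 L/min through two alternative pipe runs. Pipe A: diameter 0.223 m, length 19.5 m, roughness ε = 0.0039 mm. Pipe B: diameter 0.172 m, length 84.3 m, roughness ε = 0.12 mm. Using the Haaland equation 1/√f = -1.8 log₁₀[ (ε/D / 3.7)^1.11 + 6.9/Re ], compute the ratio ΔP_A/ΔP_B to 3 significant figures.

Pipe A: V = Q/A = 0.1233/0.03906 = 3.158 m/s; Re = 4.003e+05; ε/D = 1.75e-05; Haaland → f = 0.01377; ΔP_A = f(L/D)(ρV²/2) = 1.123e+04 Pa.
Pipe B: V = Q/A = 0.1233/0.02324 = 5.308 m/s; Re = 5.189e+05; ε/D = 0.000698; Haaland → f = 0.01871; ΔP_B = f(L/D)(ρV²/2) = 2.415e+05 Pa.
ΔP_A/ΔP_B = 1.123e+04/2.415e+05 = 0.0465.

ΔP_A/ΔP_B ≈ 0.0465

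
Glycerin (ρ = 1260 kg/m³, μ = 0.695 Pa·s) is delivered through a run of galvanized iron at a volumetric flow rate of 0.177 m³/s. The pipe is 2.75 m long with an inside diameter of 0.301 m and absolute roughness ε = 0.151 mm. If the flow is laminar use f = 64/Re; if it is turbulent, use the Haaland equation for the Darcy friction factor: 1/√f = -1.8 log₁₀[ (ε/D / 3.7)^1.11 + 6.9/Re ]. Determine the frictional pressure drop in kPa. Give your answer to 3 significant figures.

ΔP ≈ 1.68 kPa

Cross-sectional area A = πD²/4 = π(0.301)²/4 = 0.07116 m²; mean velocity V = Q/A = 0.177/0.07116 = 2.487 m/s.
Reynolds number Re = ρVD/μ = 1260 · 2.487 · 0.301 / 0.695 = 1357.
Re < 2300 → laminar flow, so f = 64/Re = 64/1357 = 0.04715 (the turbulent correlation is not needed).
Darcy-Weisbach: ΔP = f(L/D)(ρV²/2) = 0.04715·(2.75/0.301)·(1260·2.487²/2) = 0.04715·9.136·3898 = 1679 Pa.
ΔP = 1679 Pa = 1.68 kPa.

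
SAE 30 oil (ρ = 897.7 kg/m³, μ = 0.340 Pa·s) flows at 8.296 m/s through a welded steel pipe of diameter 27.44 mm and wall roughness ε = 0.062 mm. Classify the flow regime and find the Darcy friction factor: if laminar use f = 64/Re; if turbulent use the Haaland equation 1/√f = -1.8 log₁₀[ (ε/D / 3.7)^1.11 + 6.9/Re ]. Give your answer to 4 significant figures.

Re = ρVD/μ = 897.7·8.296·0.02744/0.34 = 601.
Re < 2300 → laminar, so f = 64/Re = 0.1065 (roughness is irrelevant in laminar flow).

f ≈ 0.1065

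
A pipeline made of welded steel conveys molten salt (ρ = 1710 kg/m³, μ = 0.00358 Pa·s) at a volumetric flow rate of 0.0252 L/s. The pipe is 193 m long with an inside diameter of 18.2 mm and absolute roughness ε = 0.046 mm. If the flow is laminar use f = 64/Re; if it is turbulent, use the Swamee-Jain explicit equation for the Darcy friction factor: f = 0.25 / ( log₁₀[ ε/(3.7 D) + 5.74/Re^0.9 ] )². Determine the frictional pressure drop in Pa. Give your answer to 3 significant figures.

ΔP ≈ 6470 Pa

Q = 0.0252 L/s = 0.0252/1000 = 2.52e-05 m³/s.
Cross-sectional area A = πD²/4 = π(0.0182)²/4 = 0.0002602 m²; mean velocity V = Q/A = 2.52e-05/0.0002602 = 0.09687 m/s.
Reynolds number Re = ρVD/μ = 1710 · 0.09687 · 0.0182 / 0.00358 = 842.1.
Re < 2300 → laminar flow, so f = 64/Re = 64/842.1 = 0.076 (the turbulent correlation is not needed).
Darcy-Weisbach: ΔP = f(L/D)(ρV²/2) = 0.076·(193/0.0182)·(1710·0.09687²/2) = 0.076·1.06e+04·8.022 = 6466 Pa.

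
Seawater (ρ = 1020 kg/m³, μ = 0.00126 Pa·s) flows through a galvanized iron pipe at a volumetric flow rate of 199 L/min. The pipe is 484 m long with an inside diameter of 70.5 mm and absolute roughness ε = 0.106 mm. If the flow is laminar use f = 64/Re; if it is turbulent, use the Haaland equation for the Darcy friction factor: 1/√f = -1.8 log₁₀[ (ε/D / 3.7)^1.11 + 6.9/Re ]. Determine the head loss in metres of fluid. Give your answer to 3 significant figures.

Q = 199 L/min = 199/60000 = 0.003317 m³/s.
Cross-sectional area A = πD²/4 = π(0.0705)²/4 = 0.003904 m²; mean velocity V = Q/A = 0.003317/0.003904 = 0.8496 m/s.
Reynolds number Re = ρVD/μ = 1020 · 0.8496 · 0.0705 / 0.00126 = 4.849e+04.
Re > 4000 → turbulent. Relative roughness ε/D = 0.000106/0.0705 = 0.0015. Haaland: 1/√f = -1.8 log₁₀[(0.0015/3.7)^1.11 + 6.9/4.849e+04] = -1.8 log₁₀[0.000172 + 0.000142] = 6.304, so f = 0.02516.
Darcy-Weisbach: ΔP = f(L/D)(ρV²/2) = 0.02516·(484/0.0705)·(1020·0.8496²/2) = 0.02516·6865·368.2 = 6.359e+04 Pa.
Head loss h_f = ΔP/(ρg) = 6.359e+04/(1020·9.81) = 6.36 m.

h_f ≈ 6.36 m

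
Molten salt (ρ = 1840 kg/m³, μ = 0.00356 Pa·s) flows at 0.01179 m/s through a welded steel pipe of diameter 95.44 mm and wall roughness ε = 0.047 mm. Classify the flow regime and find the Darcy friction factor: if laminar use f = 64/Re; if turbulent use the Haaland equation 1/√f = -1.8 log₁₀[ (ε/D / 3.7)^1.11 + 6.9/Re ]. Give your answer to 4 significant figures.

f ≈ 0.1100

Re = ρVD/μ = 1840·0.01179·0.09544/0.00356 = 581.6.
Re < 2300 → laminar, so f = 64/Re = 0.11 (roughness is irrelevant in laminar flow).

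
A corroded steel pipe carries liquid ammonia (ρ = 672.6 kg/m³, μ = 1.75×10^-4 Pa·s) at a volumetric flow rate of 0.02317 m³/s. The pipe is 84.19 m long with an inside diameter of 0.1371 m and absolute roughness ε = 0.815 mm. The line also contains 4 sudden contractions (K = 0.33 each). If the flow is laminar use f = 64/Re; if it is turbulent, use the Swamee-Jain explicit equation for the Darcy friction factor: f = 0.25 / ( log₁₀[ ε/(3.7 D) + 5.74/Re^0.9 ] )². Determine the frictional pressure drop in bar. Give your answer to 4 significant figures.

ΔP ≈ 0.1747 bar

Cross-sectional area A = πD²/4 = π(0.1371)²/4 = 0.01476 m²; mean velocity V = Q/A = 0.02317/0.01476 = 1.569 m/s.
Reynolds number Re = ρVD/μ = 672.6 · 1.569 · 0.1371 / 0.000175 = 8.27e+05.
Re > 4000 → turbulent. Relative roughness ε/D = 0.000815/0.1371 = 0.00594. Swamee-Jain: f = 0.25/(log₁₀[0.00594/3.7 + 5.74/8.27e+05^0.9])² = 0.25/(log₁₀[0.00161 + 2.71e-05])² = 0.25/(-2.787)² = 0.03219.
Total minor-loss coefficient ΣK = 4·0.33 = 1.32.
ΔP = [f·L/D + ΣK]·(ρV²/2) = [0.03219·84.19/0.1371 + 1.32]·(672.6·1.569²/2) = [19.77 + 1.32]·828.4 = 1.747e+04 Pa.
ΔP = 1.747e+04 Pa = 0.1747 bar.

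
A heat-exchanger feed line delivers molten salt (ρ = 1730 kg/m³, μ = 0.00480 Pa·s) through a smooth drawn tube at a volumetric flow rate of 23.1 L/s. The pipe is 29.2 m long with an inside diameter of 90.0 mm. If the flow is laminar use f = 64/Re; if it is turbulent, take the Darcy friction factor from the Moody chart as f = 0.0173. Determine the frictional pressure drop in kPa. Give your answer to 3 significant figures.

ΔP ≈ 64.0 kPa

Q = 23.1 L/s = 23.1/1000 = 0.0231 m³/s.
Cross-sectional area A = πD²/4 = π(0.09)²/4 = 0.006362 m²; mean velocity V = Q/A = 0.0231/0.006362 = 3.631 m/s.
Reynolds number Re = ρVD/μ = 1730 · 3.631 · 0.09 / 0.0048 = 1.178e+05.
Re > 4000 → turbulent; use the Moody-chart value f = 0.0173.
Darcy-Weisbach: ΔP = f(L/D)(ρV²/2) = 0.0173·(29.2/0.09)·(1730·3.631²/2) = 0.0173·324.4·1.14e+04 = 6.401e+04 Pa.
ΔP = 6.401e+04 Pa = 64.0 kPa.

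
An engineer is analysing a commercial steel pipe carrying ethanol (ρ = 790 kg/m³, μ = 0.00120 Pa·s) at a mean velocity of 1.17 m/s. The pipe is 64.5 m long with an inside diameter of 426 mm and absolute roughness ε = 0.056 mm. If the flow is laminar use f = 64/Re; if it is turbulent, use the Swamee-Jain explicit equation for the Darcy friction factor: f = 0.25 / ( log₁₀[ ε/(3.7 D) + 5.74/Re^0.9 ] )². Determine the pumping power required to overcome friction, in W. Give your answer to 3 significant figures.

P ≈ 212 W

Reynolds number Re = ρVD/μ = 790 · 1.17 · 0.426 / 0.0012 = 3.281e+05.
Re > 4000 → turbulent. Relative roughness ε/D = 5.6e-05/0.426 = 0.000131. Swamee-Jain: f = 0.25/(log₁₀[0.000131/3.7 + 5.74/3.281e+05^0.9])² = 0.25/(log₁₀[3.55e-05 + 6.23e-05])² = 0.25/(-4.01)² = 0.01555.
Darcy-Weisbach: ΔP = f(L/D)(ρV²/2) = 0.01555·(64.5/0.426)·(790·1.17²/2) = 0.01555·151.4·540.7 = 1273 Pa.
Q = V·A = 1.17·0.1425 = 0.1668 m³/s.
Pumping power P = QΔP = 0.1668·1273 = 212.3 W = 212 W.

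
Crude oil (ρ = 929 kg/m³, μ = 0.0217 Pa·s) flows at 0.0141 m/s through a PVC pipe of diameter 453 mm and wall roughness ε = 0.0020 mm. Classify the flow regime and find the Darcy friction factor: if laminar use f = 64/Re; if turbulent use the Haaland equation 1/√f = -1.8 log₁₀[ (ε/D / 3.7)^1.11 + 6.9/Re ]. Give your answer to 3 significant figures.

f ≈ 0.234

Re = ρVD/μ = 929·0.0141·0.453/0.0217 = 273.4.
Re < 2300 → laminar, so f = 64/Re = 0.234 (roughness is irrelevant in laminar flow).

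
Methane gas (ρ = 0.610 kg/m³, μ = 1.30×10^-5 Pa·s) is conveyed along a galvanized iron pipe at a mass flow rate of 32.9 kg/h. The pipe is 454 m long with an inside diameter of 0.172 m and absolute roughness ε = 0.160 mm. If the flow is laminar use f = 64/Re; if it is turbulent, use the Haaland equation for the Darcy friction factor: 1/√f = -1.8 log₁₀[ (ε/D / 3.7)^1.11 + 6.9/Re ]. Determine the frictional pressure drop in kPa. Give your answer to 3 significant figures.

ṁ = 32.9 kg/h = 32.9/3600 = 0.009139 kg/s.
A = πD²/4 = π(0.172)²/4 = 0.02324 m²; mean velocity V = ṁ/(ρA) = 0.009139/(0.61 · 0.02324) = 0.6448 m/s.
Reynolds number Re = ρVD/μ = 0.61 · 0.6448 · 0.172 / 1.3e-05 = 5204.
Re > 4000 → turbulent. Relative roughness ε/D = 0.00016/0.172 = 0.00093. Haaland: 1/√f = -1.8 log₁₀[(0.00093/3.7)^1.11 + 6.9/5204] = -1.8 log₁₀[0.000101 + 0.00133] = 5.122, so f = 0.03812.
Darcy-Weisbach: ΔP = f(L/D)(ρV²/2) = 0.03812·(454/0.172)·(0.61·0.6448²/2) = 0.03812·2640·0.1268 = 12.76 Pa.
ΔP = 12.76 Pa = 0.0128 kPa.

ΔP ≈ 0.0128 kPa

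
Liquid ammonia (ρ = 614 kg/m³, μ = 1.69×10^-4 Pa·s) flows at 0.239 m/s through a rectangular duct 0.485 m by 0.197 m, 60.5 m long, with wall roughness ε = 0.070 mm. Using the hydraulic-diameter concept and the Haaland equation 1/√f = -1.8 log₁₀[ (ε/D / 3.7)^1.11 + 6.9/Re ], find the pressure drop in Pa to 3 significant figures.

ΔP ≈ 63.6 Pa

Hydraulic diameter D_h = 4A/P = 4·(0.485·0.197)/(2·(0.485+0.197)) = 0.3822/1.364 = 0.2802 m.
Re = ρVD_h/μ = 614·0.239·0.2802/0.000169 = 2.433e+05.
ε/D_h = 7e-05/0.2802 = 0.00025; Haaland gives 1/√f = -1.8 log₁₀[2.35e-05+2.84e-05] = 7.714, so f = 0.01681.
ΔP = f(L/D_h)(ρV²/2) = 0.01681·60.5/0.2802·17.54 = 63.64 Pa.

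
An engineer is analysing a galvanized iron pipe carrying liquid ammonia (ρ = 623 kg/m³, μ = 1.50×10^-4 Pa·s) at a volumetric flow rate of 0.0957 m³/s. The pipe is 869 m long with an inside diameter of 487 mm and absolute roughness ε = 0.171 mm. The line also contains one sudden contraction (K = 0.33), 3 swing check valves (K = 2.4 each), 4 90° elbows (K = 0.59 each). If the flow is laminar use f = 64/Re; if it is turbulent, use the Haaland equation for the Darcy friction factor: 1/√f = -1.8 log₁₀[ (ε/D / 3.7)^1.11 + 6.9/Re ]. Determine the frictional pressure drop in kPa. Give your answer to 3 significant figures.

ΔP ≈ 3.16 kPa

Cross-sectional area A = πD²/4 = π(0.487)²/4 = 0.1863 m²; mean velocity V = Q/A = 0.0957/0.1863 = 0.5138 m/s.
Reynolds number Re = ρVD/μ = 623 · 0.5138 · 0.487 / 0.00015 = 1.039e+06.
Re > 4000 → turbulent. Relative roughness ε/D = 0.000171/0.487 = 0.000351. Haaland: 1/√f = -1.8 log₁₀[(0.000351/3.7)^1.11 + 6.9/1.039e+06] = -1.8 log₁₀[3.43e-05 + 6.64e-06] = 7.899, so f = 0.01603.
Total minor-loss coefficient ΣK = 1·0.33 + 3·2.4 + 4·0.59 = 9.89.
ΔP = [f·L/D + ΣK]·(ρV²/2) = [0.01603·869/0.487 + 9.89]·(623·0.5138²/2) = [28.6 + 9.89]·82.22 = 3165 Pa.
ΔP = 3165 Pa = 3.16 kPa.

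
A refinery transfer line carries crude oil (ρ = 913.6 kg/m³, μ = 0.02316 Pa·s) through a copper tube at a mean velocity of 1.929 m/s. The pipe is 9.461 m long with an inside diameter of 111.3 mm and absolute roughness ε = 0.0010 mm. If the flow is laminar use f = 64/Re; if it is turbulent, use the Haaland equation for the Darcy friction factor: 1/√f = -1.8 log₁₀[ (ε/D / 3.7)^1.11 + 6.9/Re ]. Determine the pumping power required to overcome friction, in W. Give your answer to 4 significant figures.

Reynolds number Re = ρVD/μ = 913.6 · 1.929 · 0.1113 / 0.0232 = 8469.
Re > 4000 → turbulent. Relative roughness ε/D = 1e-06/0.1113 = 8.98e-06. Haaland: 1/√f = -1.8 log₁₀[(8.98e-06/3.7)^1.11 + 6.9/8469] = -1.8 log₁₀[5.86e-07 + 0.000815] = 5.56, so f = 0.03235.
Darcy-Weisbach: ΔP = f(L/D)(ρV²/2) = 0.03235·(9.461/0.1113)·(913.6·1.929²/2) = 0.03235·85·1700 = 4675 Pa.
Q = V·A = 1.929·0.009729 = 0.01877 m³/s.
Pumping power P = QΔP = 0.01877·4675 = 87.731 W = 87.73 W.

P ≈ 87.73 W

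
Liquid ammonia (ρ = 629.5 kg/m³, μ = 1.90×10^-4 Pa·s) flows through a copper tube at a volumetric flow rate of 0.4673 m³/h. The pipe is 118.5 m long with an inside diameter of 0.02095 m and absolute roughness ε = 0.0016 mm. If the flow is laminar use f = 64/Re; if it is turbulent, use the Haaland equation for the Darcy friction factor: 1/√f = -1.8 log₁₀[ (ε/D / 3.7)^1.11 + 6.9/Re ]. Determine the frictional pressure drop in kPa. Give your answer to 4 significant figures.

Q = 0.4673 m³/h = 0.4673/3600 = 0.0001298 m³/s.
Cross-sectional area A = πD²/4 = π(0.02095)²/4 = 0.0003447 m²; mean velocity V = Q/A = 0.0001298/0.0003447 = 0.3766 m/s.
Reynolds number Re = ρVD/μ = 629.5 · 0.3766 · 0.02095 / 0.00019 = 2.614e+04.
Re > 4000 → turbulent. Relative roughness ε/D = 1.6e-06/0.02095 = 7.64e-05. Haaland: 1/√f = -1.8 log₁₀[(7.64e-05/3.7)^1.11 + 6.9/2.614e+04] = -1.8 log₁₀[6.3e-06 + 0.000264] = 6.423, so f = 0.02424.
Darcy-Weisbach: ΔP = f(L/D)(ρV²/2) = 0.02424·(118.5/0.02095)·(629.5·0.3766²/2) = 0.02424·5656·44.63 = 6120 Pa.
ΔP = 6120 Pa = 6.120 kPa.

ΔP ≈ 6.120 kPa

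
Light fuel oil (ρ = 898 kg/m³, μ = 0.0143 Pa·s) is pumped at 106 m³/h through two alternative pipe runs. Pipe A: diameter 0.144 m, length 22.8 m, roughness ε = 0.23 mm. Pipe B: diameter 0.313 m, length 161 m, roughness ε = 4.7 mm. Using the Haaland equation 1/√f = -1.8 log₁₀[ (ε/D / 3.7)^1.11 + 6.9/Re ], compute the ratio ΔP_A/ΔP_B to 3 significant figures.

ΔP_A/ΔP_B ≈ 4.16

Pipe A: V = Q/A = 0.02944/0.01629 = 1.808 m/s; Re = 1.635e+04; ε/D = 0.0016; Haaland → f = 0.02982; ΔP_A = f(L/D)(ρV²/2) = 6928 Pa.
Pipe B: V = Q/A = 0.02944/0.07694 = 0.3827 m/s; Re = 7522; ε/D = 0.015; Haaland → f = 0.04922; ΔP_B = f(L/D)(ρV²/2) = 1665 Pa.
ΔP_A/ΔP_B = 6928/1665 = 4.16.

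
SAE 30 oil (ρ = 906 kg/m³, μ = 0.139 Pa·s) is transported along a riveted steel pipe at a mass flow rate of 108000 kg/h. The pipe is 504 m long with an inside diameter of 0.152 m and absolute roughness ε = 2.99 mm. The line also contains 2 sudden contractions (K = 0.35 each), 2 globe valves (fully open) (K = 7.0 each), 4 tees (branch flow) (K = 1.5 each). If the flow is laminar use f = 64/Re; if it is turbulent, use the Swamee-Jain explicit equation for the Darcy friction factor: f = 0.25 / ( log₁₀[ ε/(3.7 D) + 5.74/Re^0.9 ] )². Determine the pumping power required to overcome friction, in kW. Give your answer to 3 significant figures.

P ≈ 6.90 kW

ṁ = 108000 kg/h = 108000/3600 = 30 kg/s.
A = πD²/4 = π(0.152)²/4 = 0.01815 m²; mean velocity V = ṁ/(ρA) = 30/(906 · 0.01815) = 1.825 m/s.
Reynolds number Re = ρVD/μ = 906 · 1.825 · 0.152 / 0.139 = 1808.
Re < 2300 → laminar flow, so f = 64/Re = 64/1808 = 0.0354 (the turbulent correlation is not needed).
Total minor-loss coefficient ΣK = 2·0.35 + 2·7 + 4·1.5 = 20.7.
ΔP = [f·L/D + ΣK]·(ρV²/2) = [0.0354·504/0.152 + 20.7]·(906·1.825²/2) = [117.4 + 20.7]·1508 = 2.083e+05 Pa.
Q = ṁ/ρ = 30/906 = 0.03311 m³/s.
Pumping power P = QΔP = 0.03311·2.083e+05 = 6897 W = 6.90 kW.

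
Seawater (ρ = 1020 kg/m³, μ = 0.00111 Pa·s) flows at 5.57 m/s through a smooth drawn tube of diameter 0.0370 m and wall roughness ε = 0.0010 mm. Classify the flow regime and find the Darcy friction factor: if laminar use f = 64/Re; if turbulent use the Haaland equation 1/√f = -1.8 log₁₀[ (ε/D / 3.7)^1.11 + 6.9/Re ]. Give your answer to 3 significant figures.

f ≈ 0.0158

Re = ρVD/μ = 1020·5.57·0.037/0.00111 = 1.894e+05.
Re > 4000 → turbulent. ε/D = 1e-06/0.037 = 2.7e-05; Haaland: 1/√f = -1.8 log₁₀[1.99e-06 + 3.64e-05] = 7.948, so f = 0.01583.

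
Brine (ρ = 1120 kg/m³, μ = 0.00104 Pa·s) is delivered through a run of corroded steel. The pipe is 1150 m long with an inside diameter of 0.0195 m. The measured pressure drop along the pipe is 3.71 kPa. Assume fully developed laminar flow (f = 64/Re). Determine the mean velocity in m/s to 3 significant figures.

V ≈ 0.0369 m/s

For laminar flow, f = 64/Re with Re = ρVD/μ, so Darcy-Weisbach reduces to ΔP = 32μLV/D². Solving for V: V = ΔP·D²/(32μL) = 3710·(0.0195)²/(32·0.00104·1150) = 0.03686 m/s.
Check: Re = ρVD/μ = 1120·0.03686·0.0195/0.00104 = 774.1 < 2300, so the laminar assumption holds.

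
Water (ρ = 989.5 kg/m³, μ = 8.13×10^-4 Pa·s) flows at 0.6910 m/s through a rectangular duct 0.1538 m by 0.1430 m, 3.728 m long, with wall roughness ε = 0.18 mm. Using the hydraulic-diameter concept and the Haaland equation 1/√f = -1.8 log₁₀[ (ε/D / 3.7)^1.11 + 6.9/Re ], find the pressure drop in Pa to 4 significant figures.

ΔP ≈ 132.6 Pa

Hydraulic diameter D_h = 4A/P = 4·(0.1538·0.143)/(2·(0.1538+0.143)) = 0.08797/0.5936 = 0.1482 m.
Re = ρVD_h/μ = 989.5·0.691·0.1482/0.000813 = 1.246e+05.
ε/D_h = 0.00018/0.1482 = 0.00121; Haaland gives 1/√f = -1.8 log₁₀[0.000136+5.54e-05] = 6.693, so f = 0.02232.
ΔP = f(L/D_h)(ρV²/2) = 0.02232·3.728/0.1482·236.2 = 132.6 Pa.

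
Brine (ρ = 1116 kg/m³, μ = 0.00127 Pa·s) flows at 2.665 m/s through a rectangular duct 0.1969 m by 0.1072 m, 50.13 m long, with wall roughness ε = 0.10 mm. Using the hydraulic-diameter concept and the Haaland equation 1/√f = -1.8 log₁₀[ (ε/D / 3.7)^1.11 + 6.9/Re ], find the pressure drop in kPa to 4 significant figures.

ΔP ≈ 27.44 kPa

Hydraulic diameter D_h = 4A/P = 4·(0.1969·0.1072)/(2·(0.1969+0.1072)) = 0.08443/0.6082 = 0.1388 m.
Re = ρVD_h/μ = 1116·2.665·0.1388/0.00127 = 3.251e+05.
ε/D_h = 0.0001/0.1388 = 0.00072; Haaland gives 1/√f = -1.8 log₁₀[7.61e-05+2.12e-05] = 7.221, so f = 0.01918.
ΔP = f(L/D_h)(ρV²/2) = 0.01918·50.13/0.1388·3963 = 2.744e+04 Pa.
ΔP = 27.44 kPa.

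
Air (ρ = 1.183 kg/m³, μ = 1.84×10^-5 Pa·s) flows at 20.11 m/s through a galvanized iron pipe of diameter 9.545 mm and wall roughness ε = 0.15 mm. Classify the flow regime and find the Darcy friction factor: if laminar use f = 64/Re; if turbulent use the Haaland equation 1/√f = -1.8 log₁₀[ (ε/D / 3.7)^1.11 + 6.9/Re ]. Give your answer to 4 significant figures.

f ≈ 0.04786

Re = ρVD/μ = 1.183·20.11·0.009545/1.84e-05 = 1.234e+04.
Re > 4000 → turbulent. ε/D = 0.00015/0.009545 = 0.0157; Haaland: 1/√f = -1.8 log₁₀[0.00233 + 0.000559] = 4.571, so f = 0.04786.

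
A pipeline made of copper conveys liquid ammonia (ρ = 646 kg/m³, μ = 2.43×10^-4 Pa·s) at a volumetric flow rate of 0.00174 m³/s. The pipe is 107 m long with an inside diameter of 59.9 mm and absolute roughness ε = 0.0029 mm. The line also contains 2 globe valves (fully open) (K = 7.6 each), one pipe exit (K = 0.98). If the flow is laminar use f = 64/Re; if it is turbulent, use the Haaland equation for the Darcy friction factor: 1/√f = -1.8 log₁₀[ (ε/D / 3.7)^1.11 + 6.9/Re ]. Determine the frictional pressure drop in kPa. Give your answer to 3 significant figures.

ΔP ≈ 5.97 kPa

Cross-sectional area A = πD²/4 = π(0.0599)²/4 = 0.002818 m²; mean velocity V = Q/A = 0.00174/0.002818 = 0.6175 m/s.
Reynolds number Re = ρVD/μ = 646 · 0.6175 · 0.0599 / 0.000243 = 9.832e+04.
Re > 4000 → turbulent. Relative roughness ε/D = 2.9e-06/0.0599 = 4.84e-05. Haaland: 1/√f = -1.8 log₁₀[(4.84e-05/3.7)^1.11 + 6.9/9.832e+04] = -1.8 log₁₀[3.8e-06 + 7.02e-05] = 7.436, so f = 0.01809.
Total minor-loss coefficient ΣK = 2·7.6 + 1·0.98 = 16.2.
ΔP = [f·L/D + ΣK]·(ρV²/2) = [0.01809·107/0.0599 + 16.2]·(646·0.6175²/2) = [32.31 + 16.2]·123.1 = 5971 Pa.
ΔP = 5971 Pa = 5.97 kPa.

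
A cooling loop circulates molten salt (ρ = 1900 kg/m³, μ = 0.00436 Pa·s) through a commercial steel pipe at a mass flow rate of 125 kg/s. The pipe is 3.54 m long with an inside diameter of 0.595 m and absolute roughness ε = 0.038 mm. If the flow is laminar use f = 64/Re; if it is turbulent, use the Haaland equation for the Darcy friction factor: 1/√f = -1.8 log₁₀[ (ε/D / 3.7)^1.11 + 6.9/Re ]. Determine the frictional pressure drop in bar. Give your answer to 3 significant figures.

A = πD²/4 = π(0.595)²/4 = 0.2781 m²; mean velocity V = ṁ/(ρA) = 125/(1900 · 0.2781) = 0.2366 m/s.
Reynolds number Re = ρVD/μ = 1900 · 0.2366 · 0.595 / 0.00436 = 6.135e+04.
Re > 4000 → turbulent. Relative roughness ε/D = 3.8e-05/0.595 = 6.39e-05. Haaland: 1/√f = -1.8 log₁₀[(6.39e-05/3.7)^1.11 + 6.9/6.135e+04] = -1.8 log₁₀[5.17e-06 + 0.000112] = 7.073, so f = 0.01999.
Darcy-Weisbach: ΔP = f(L/D)(ρV²/2) = 0.01999·(3.54/0.595)·(1900·0.2366²/2) = 0.01999·5.95·53.18 = 6.325 Pa.
ΔP = 6.325 Pa = 6.33×10^-5 bar.

ΔP ≈ 6.33×10^-5 bar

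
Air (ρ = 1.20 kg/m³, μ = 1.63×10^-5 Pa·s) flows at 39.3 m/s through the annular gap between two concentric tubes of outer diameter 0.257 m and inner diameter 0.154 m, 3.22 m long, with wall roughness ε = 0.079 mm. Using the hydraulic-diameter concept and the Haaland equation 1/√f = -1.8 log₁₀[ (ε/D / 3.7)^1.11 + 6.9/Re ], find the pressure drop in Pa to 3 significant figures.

ΔP ≈ 564 Pa

Hydraulic diameter D_h = 4A/P = D_o - D_i = 0.257 - 0.154 = 0.103 m.
Re = ρVD_h/μ = 1.2·39.3·0.103/1.63e-05 = 2.98e+05.
ε/D_h = 7.9e-05/0.103 = 0.000767; Haaland gives 1/√f = -1.8 log₁₀[8.15e-05+2.32e-05] = 7.164, so f = 0.01948.
ΔP = f(L/D_h)(ρV²/2) = 0.01948·3.22/0.103·926.7 = 564.5 Pa.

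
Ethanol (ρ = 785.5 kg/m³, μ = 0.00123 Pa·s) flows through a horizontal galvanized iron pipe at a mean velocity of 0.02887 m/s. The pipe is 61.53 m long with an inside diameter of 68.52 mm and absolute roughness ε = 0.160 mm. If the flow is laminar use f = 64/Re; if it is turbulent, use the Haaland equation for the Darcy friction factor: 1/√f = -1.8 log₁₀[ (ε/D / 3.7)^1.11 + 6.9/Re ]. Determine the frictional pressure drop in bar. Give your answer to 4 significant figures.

Reynolds number Re = ρVD/μ = 785.5 · 0.02887 · 0.06852 / 0.00123 = 1263.
Re < 2300 → laminar flow, so f = 64/Re = 64/1263 = 0.05066 (the turbulent correlation is not needed).
Darcy-Weisbach: ΔP = f(L/D)(ρV²/2) = 0.05066·(61.53/0.06852)·(785.5·0.02887²/2) = 0.05066·898·0.3273 = 14.89 Pa.
ΔP = 14.89 Pa = 1.489×10^-4 bar.

ΔP ≈ 1.489×10^-4 bar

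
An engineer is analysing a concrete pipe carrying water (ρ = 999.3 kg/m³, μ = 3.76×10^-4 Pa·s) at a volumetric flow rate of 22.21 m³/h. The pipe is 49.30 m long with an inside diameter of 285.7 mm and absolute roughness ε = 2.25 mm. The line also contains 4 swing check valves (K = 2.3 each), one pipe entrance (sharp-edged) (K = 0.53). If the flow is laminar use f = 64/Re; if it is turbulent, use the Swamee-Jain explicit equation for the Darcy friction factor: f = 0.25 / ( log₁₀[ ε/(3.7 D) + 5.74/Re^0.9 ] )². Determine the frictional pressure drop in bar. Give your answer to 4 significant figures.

Q = 22.21 m³/h = 22.21/3600 = 0.006169 m³/s.
Cross-sectional area A = πD²/4 = π(0.2857)²/4 = 0.06411 m²; mean velocity V = Q/A = 0.006169/0.06411 = 0.09624 m/s.
Reynolds number Re = ρVD/μ = 999.3 · 0.09624 · 0.2857 / 0.000376 = 7.307e+04.
Re > 4000 → turbulent. Relative roughness ε/D = 0.00225/0.2857 = 0.00788. Swamee-Jain: f = 0.25/(log₁₀[0.00788/3.7 + 5.74/7.307e+04^0.9])² = 0.25/(log₁₀[0.00213 + 0.000241])² = 0.25/(-2.625)² = 0.03627.
Total minor-loss coefficient ΣK = 4·2.3 + 1·0.53 = 9.73.
ΔP = [f·L/D + ΣK]·(ρV²/2) = [0.03627·49.3/0.2857 + 9.73]·(999.3·0.09624²/2) = [6.259 + 9.73]·4.627 = 73.99 Pa.
ΔP = 73.99 Pa = 7.399×10^-4 bar.

ΔP ≈ 7.399×10^-4 bar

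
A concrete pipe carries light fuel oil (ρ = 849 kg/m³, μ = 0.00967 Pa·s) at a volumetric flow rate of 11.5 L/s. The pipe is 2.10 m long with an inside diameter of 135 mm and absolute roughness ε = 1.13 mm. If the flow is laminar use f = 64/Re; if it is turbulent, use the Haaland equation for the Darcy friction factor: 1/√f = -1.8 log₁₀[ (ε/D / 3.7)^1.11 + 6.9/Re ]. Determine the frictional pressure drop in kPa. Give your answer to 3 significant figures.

Q = 11.5 L/s = 11.5/1000 = 0.0115 m³/s.
Cross-sectional area A = πD²/4 = π(0.135)²/4 = 0.01431 m²; mean velocity V = Q/A = 0.0115/0.01431 = 0.8034 m/s.
Reynolds number Re = ρVD/μ = 849 · 0.8034 · 0.135 / 0.00967 = 9523.
Re > 4000 → turbulent. Relative roughness ε/D = 0.00113/0.135 = 0.00837. Haaland: 1/√f = -1.8 log₁₀[(0.00837/3.7)^1.11 + 6.9/9523] = -1.8 log₁₀[0.00116 + 0.000725] = 4.906, so f = 0.04155.
Darcy-Weisbach: ΔP = f(L/D)(ρV²/2) = 0.04155·(2.1/0.135)·(849·0.8034²/2) = 0.04155·15.56·274 = 177.1 Pa.
ΔP = 177.1 Pa = 0.177 kPa.

ΔP ≈ 0.177 kPa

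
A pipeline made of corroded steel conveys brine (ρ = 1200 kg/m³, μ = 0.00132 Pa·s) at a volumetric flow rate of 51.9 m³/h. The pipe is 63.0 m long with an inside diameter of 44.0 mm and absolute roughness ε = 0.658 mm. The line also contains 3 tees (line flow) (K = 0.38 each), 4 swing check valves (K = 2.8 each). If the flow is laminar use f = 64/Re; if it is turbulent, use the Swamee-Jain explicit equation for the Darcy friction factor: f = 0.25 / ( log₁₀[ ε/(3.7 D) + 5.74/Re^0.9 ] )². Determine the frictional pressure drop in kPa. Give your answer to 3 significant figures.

ΔP ≈ 4050 kPa

Q = 51.9 m³/h = 51.9/3600 = 0.01442 m³/s.
Cross-sectional area A = πD²/4 = π(0.044)²/4 = 0.001521 m²; mean velocity V = Q/A = 0.01442/0.001521 = 9.481 m/s.
Reynolds number Re = ρVD/μ = 1200 · 9.481 · 0.044 / 0.00132 = 3.793e+05.
Re > 4000 → turbulent. Relative roughness ε/D = 0.000658/0.044 = 0.015. Swamee-Jain: f = 0.25/(log₁₀[0.015/3.7 + 5.74/3.793e+05^0.9])² = 0.25/(log₁₀[0.00404 + 5.47e-05])² = 0.25/(-2.388)² = 0.04386.
Total minor-loss coefficient ΣK = 3·0.38 + 4·2.8 = 12.3.
ΔP = [f·L/D + ΣK]·(ρV²/2) = [0.04386·63/0.044 + 12.3]·(1200·9.481²/2) = [62.79 + 12.3]·5.394e+04 = 4.052e+06 Pa.
ΔP = 4.052e+06 Pa = 4050 kPa.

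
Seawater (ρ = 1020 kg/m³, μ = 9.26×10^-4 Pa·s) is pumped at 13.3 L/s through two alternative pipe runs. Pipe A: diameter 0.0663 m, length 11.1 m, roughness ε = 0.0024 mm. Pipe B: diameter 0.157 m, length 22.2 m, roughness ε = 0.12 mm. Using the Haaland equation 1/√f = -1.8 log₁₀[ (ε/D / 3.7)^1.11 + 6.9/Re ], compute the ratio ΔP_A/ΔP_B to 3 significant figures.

Pipe A: V = Q/A = 0.0133/0.003452 = 3.852 m/s; Re = 2.813e+05; ε/D = 3.62e-05; Haaland → f = 0.01482; ΔP_A = f(L/D)(ρV²/2) = 1.877e+04 Pa.
Pipe B: V = Q/A = 0.0133/0.01936 = 0.687 m/s; Re = 1.188e+05; ε/D = 0.000764; Haaland → f = 0.02076; ΔP_B = f(L/D)(ρV²/2) = 706.5 Pa.
ΔP_A/ΔP_B = 1.877e+04/706.5 = 26.6.

ΔP_A/ΔP_B ≈ 26.6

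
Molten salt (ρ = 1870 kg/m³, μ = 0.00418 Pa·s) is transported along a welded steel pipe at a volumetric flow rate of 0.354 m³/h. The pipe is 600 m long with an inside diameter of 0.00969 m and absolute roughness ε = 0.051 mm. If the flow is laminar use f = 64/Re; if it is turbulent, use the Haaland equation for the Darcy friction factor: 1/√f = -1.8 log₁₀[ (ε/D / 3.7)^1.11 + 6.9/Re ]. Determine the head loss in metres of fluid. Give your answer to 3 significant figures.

h_f ≈ 233 m

Q = 0.354 m³/h = 0.354/3600 = 9.833e-05 m³/s.
Cross-sectional area A = πD²/4 = π(0.00969)²/4 = 7.375e-05 m²; mean velocity V = Q/A = 9.833e-05/7.375e-05 = 1.333 m/s.
Reynolds number Re = ρVD/μ = 1870 · 1.333 · 0.00969 / 0.00418 = 5780.
Re > 4000 → turbulent. Relative roughness ε/D = 5.1e-05/0.00969 = 0.00526. Haaland: 1/√f = -1.8 log₁₀[(0.00526/3.7)^1.11 + 6.9/5780] = -1.8 log₁₀[0.000692 + 0.00119] = 4.904, so f = 0.04158.
Darcy-Weisbach: ΔP = f(L/D)(ρV²/2) = 0.04158·(600/0.00969)·(1870·1.333²/2) = 0.04158·6.192e+04·1662 = 4.28e+06 Pa.
Head loss h_f = ΔP/(ρg) = 4.28e+06/(1870·9.81) = 233 m.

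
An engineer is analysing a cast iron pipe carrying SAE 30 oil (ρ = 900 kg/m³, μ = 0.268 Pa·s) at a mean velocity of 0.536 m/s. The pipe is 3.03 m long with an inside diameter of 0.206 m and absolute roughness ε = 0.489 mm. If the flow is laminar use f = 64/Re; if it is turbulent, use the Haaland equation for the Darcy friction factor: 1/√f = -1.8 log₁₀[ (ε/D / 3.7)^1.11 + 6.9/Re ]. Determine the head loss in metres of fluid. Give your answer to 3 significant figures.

Reynolds number Re = ρVD/μ = 900 · 0.536 · 0.206 / 0.268 = 370.8.
Re < 2300 → laminar flow, so f = 64/Re = 64/370.8 = 0.1726 (the turbulent correlation is not needed).
Darcy-Weisbach: ΔP = f(L/D)(ρV²/2) = 0.1726·(3.03/0.206)·(900·0.536²/2) = 0.1726·14.71·129.3 = 328.2 Pa.
Head loss h_f = ΔP/(ρg) = 328.2/(900·9.81) = 0.0372 m.

h_f ≈ 0.0372 m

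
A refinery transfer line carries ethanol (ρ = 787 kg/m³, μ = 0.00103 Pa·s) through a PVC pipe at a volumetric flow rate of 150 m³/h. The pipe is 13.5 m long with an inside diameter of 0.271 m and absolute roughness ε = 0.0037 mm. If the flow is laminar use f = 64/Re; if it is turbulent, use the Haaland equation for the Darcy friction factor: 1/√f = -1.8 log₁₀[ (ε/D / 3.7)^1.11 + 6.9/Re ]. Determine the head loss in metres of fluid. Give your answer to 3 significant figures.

Q = 150 m³/h = 150/3600 = 0.04167 m³/s.
Cross-sectional area A = πD²/4 = π(0.271)²/4 = 0.05768 m²; mean velocity V = Q/A = 0.04167/0.05768 = 0.7224 m/s.
Reynolds number Re = ρVD/μ = 787 · 0.7224 · 0.271 / 0.00103 = 1.496e+05.
Re > 4000 → turbulent. Relative roughness ε/D = 3.7e-06/0.271 = 1.37e-05. Haaland: 1/√f = -1.8 log₁₀[(1.37e-05/3.7)^1.11 + 6.9/1.496e+05] = -1.8 log₁₀[9.32e-07 + 4.61e-05] = 7.789, so f = 0.01648.
Darcy-Weisbach: ΔP = f(L/D)(ρV²/2) = 0.01648·(13.5/0.271)·(787·0.7224²/2) = 0.01648·49.82·205.3 = 168.6 Pa.
Head loss h_f = ΔP/(ρg) = 168.6/(787·9.81) = 0.0218 m.

h_f ≈ 0.0218 m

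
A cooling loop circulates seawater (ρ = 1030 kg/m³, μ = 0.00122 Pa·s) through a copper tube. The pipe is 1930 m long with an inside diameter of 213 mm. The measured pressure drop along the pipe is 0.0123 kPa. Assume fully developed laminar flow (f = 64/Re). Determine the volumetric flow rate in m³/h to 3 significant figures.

For laminar flow, f = 64/Re with Re = ρVD/μ, so Darcy-Weisbach reduces to ΔP = 32μLV/D². Solving for V: V = ΔP·D²/(32μL) = 12.3·(0.213)²/(32·0.00122·1930) = 0.007406 m/s.
Check: Re = ρVD/μ = 1030·0.007406·0.213/0.00122 = 1332 < 2300, so the laminar assumption holds.
Q = V·A = 0.007406·(π/4·0.213²) = 0.0002639 m³/s = 0.950 m³/h.

Q ≈ 0.950 m³/h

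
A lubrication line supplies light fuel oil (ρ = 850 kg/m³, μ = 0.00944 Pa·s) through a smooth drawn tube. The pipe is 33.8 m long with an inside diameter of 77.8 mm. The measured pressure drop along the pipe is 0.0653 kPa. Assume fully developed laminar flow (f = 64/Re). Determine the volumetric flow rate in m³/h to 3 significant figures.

For laminar flow, f = 64/Re with Re = ρVD/μ, so Darcy-Weisbach reduces to ΔP = 32μLV/D². Solving for V: V = ΔP·D²/(32μL) = 65.3·(0.0778)²/(32·0.00944·33.8) = 0.03871 m/s.
Check: Re = ρVD/μ = 850·0.03871·0.0778/0.00944 = 271.2 < 2300, so the laminar assumption holds.
Q = V·A = 0.03871·(π/4·0.0778²) = 0.000184 m³/s = 0.662 m³/h.

Q ≈ 0.662 m³/h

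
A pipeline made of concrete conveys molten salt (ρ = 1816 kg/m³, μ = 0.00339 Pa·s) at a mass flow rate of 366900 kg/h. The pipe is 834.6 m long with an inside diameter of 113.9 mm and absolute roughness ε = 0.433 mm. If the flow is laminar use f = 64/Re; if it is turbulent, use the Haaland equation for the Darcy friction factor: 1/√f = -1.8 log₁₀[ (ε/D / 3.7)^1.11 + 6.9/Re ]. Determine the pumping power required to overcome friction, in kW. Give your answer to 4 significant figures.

ṁ = 366900 kg/h = 366900/3600 = 101.9 kg/s.
A = πD²/4 = π(0.1139)²/4 = 0.01019 m²; mean velocity V = ṁ/(ρA) = 101.9/(1816 · 0.01019) = 5.508 m/s.
Reynolds number Re = ρVD/μ = 1816 · 5.508 · 0.1139 / 0.00339 = 3.361e+05.
Re > 4000 → turbulent. Relative roughness ε/D = 0.000433/0.1139 = 0.0038. Haaland: 1/√f = -1.8 log₁₀[(0.0038/3.7)^1.11 + 6.9/3.361e+05] = -1.8 log₁₀[0.000482 + 2.05e-05] = 5.938, so f = 0.02836.
Darcy-Weisbach: ΔP = f(L/D)(ρV²/2) = 0.02836·(834.6/0.1139)·(1816·5.508²/2) = 0.02836·7327·2.755e+04 = 5.725e+06 Pa.
Q = ṁ/ρ = 101.9/1816 = 0.05612 m³/s.
Pumping power P = QΔP = 0.05612·5.725e+06 = 321280 W = 321.3 kW.

P ≈ 321.3 kW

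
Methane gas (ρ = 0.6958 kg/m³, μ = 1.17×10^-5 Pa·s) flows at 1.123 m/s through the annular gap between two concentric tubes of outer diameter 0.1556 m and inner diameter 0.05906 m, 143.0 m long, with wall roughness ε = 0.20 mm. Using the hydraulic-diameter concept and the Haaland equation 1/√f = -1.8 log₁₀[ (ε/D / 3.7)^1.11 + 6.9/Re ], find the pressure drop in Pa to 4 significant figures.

Hydraulic diameter D_h = 4A/P = D_o - D_i = 0.1556 - 0.05906 = 0.09654 m.
Re = ρVD_h/μ = 0.6958·1.123·0.09654/1.17e-05 = 6447.
ε/D_h = 0.0002/0.09654 = 0.00207; Haaland gives 1/√f = -1.8 log₁₀[0.000246+0.00107] = 5.185, so f = 0.03719.
ΔP = f(L/D_h)(ρV²/2) = 0.03719·143/0.09654·0.4387 = 24.17 Pa.

ΔP ≈ 24.17 Pa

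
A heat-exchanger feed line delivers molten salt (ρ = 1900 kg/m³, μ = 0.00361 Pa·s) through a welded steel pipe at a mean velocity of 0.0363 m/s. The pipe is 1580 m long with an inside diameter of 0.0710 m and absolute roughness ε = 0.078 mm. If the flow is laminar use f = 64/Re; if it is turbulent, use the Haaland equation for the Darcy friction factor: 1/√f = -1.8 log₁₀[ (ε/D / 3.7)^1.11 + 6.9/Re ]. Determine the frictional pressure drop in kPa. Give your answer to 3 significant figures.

Reynolds number Re = ρVD/μ = 1900 · 0.0363 · 0.071 / 0.00361 = 1356.
Re < 2300 → laminar flow, so f = 64/Re = 64/1356 = 0.04718 (the turbulent correlation is not needed).
Darcy-Weisbach: ΔP = f(L/D)(ρV²/2) = 0.04718·(1580/0.071)·(1900·0.0363²/2) = 0.04718·2.225e+04·1.252 = 1314 Pa.
ΔP = 1314 Pa = 1.31 kPa.

ΔP ≈ 1.31 kPa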